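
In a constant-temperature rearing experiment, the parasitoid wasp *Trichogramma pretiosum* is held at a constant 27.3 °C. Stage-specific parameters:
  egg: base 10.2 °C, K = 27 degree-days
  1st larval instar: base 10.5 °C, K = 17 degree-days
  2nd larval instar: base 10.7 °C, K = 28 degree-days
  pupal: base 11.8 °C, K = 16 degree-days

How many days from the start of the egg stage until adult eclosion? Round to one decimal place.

5.3 days

egg: 27 / (27.3 − 10.2) = 27 / 17.1 = 1.579 d.
1st larval instar: 17 / (27.3 − 10.5) = 17 / 16.8 = 1.012 d.
2nd larval instar: 28 / (27.3 − 10.7) = 28 / 16.6 = 1.687 d.
pupal: 16 / (27.3 − 11.8) = 16 / 15.5 = 1.032 d.
Sum = 5.310 ≈ 5.3 days.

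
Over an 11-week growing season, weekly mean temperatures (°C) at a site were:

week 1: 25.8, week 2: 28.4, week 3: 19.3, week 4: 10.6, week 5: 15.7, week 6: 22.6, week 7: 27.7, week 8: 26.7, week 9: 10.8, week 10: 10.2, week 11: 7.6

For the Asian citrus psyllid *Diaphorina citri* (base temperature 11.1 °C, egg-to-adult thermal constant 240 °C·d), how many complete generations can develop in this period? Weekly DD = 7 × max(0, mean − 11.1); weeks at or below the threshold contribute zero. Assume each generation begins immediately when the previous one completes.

Weekly DD (7 × max(0, T̄ − 11.1)): 102.9, 121.1, 57.4, 0.0, 32.2, 80.5, 116.2, 109.2, 0.0, 0.0, 0.0.
Season total = 619.5 DD.
Complete generations = ⌊619.5 / 240⌋ = 2.

2 generations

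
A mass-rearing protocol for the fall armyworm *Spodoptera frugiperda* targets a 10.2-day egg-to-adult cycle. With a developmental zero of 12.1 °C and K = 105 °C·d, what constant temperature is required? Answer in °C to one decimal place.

Required daily accumulation = 105 / 10.2 = 10.294 DD/day.
T = T_base + 10.294 = 12.1 + 10.294 = 22.394 ≈ 22.4 °C.

22.4 °C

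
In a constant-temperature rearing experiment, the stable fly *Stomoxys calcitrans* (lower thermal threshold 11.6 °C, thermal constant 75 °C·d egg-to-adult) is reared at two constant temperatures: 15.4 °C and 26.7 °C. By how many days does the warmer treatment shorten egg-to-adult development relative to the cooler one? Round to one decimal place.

At 15.4 °C: 75 / (15.4 − 11.6) = 75 / 3.8 = 19.737 d.
At 26.7 °C: 75 / (26.7 − 11.6) = 75 / 15.1 = 4.967 d.
Difference = |19.737 − 4.967| = 14.770 ≈ 14.8 days.

14.8 days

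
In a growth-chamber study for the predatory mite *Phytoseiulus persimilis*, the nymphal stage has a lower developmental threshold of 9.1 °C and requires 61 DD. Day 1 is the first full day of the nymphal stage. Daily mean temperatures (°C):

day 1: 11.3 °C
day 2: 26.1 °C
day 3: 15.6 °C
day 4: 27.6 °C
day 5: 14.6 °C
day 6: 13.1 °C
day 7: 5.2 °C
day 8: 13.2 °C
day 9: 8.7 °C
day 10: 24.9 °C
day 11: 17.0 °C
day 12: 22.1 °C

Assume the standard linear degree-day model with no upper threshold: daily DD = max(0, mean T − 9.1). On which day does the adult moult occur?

day 10

Daily DD above 9.1 °C: 2.2, 17.0, 6.5, 18.5, 5.5, 4.0, 0.0, 4.1, 0.0, 15.8, 7.9, 13.0.
Cumulative: 2.2, 19.2, 25.7, 44.2, 49.7, 53.7, 53.7, 57.8, 57.8, 73.6, 81.5, 94.5.
The total first reaches 61 DD on day 10.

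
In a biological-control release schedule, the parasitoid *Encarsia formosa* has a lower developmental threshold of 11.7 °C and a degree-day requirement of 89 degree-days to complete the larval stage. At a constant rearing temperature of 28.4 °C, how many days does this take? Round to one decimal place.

Daily accumulation = 28.4 − 11.7 = 16.7 DD/day.
Duration = 89 / 16.7 = 5.329 ≈ 5.3 days.

5.3 days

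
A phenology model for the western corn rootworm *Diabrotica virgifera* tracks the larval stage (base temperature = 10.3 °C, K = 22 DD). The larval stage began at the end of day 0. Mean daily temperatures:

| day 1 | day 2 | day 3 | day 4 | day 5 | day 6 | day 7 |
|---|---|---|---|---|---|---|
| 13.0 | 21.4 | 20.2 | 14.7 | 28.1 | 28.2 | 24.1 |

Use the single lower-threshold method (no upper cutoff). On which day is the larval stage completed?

day 3

Daily DD above 10.3 °C: 2.7, 11.1, 9.9, 4.4, 17.8, 17.9, 13.8.
Cumulative: 2.7, 13.8, 23.7, 28.1, 45.9, 63.8, 77.6.
The total first reaches 22 DD on day 3.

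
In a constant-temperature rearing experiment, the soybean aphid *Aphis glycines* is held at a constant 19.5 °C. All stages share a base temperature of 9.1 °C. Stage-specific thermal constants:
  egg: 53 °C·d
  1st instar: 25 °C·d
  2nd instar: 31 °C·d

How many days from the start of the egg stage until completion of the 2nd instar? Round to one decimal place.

10.5 days

Daily accumulation at 19.5 °C = 19.5 − 9.1 = 10.4 DD/day.
Total K = 53 + 25 + 31 = 109 DD.
Total duration = 109 / 10.4 = 10.481 ≈ 10.5 days.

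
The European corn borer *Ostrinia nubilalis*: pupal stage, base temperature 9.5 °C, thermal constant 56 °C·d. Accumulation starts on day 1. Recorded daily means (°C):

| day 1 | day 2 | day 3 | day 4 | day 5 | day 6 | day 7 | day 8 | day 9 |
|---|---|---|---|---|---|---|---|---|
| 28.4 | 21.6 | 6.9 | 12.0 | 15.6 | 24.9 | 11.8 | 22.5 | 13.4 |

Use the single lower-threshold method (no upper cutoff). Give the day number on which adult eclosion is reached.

Daily DD above 9.5 °C: 18.9, 12.1, 0.0, 2.5, 6.1, 15.4, 2.3, 13.0, 3.9.
Cumulative: 18.9, 31.0, 31.0, 33.5, 39.6, 55.0, 57.3, 70.3, 74.2.
The total first reaches 56 DD on day 7.

day 7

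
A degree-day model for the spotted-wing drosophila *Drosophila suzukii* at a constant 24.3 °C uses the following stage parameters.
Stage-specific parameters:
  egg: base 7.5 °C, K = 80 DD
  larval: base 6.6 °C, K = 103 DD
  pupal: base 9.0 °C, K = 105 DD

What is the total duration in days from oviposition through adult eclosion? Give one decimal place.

egg: 80 / (24.3 − 7.5) = 80 / 16.8 = 4.762 d.
larval: 103 / (24.3 − 6.6) = 103 / 17.7 = 5.819 d.
pupal: 105 / (24.3 − 9.0) = 105 / 15.3 = 6.863 d.
Sum = 17.444 ≈ 17.4 days.

17.4 days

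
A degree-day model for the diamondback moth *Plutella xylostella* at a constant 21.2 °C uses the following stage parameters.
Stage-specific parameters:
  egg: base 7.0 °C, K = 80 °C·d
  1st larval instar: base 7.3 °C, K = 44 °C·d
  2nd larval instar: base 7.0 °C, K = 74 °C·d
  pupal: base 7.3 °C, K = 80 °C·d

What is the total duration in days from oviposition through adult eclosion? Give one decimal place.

egg: 80 / (21.2 − 7.0) = 80 / 14.2 = 5.634 d.
1st larval instar: 44 / (21.2 − 7.3) = 44 / 13.9 = 3.165 d.
2nd larval instar: 74 / (21.2 − 7.0) = 74 / 14.2 = 5.211 d.
pupal: 80 / (21.2 − 7.3) = 80 / 13.9 = 5.755 d.
Sum = 19.766 ≈ 19.8 days.

19.8 days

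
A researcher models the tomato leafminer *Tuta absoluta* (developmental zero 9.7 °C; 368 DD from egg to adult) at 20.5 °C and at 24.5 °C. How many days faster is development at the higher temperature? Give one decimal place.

At 20.5 °C: 368 / (20.5 − 9.7) = 368 / 10.8 = 34.074 d.
At 24.5 °C: 368 / (24.5 − 9.7) = 368 / 14.8 = 24.865 d.
Difference = |34.074 − 24.865| = 9.209 ≈ 9.2 days.

9.2 days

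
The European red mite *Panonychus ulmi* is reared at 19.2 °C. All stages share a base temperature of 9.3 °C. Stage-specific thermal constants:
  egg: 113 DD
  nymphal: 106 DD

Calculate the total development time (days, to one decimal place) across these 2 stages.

Daily accumulation at 19.2 °C = 19.2 − 9.3 = 9.9 DD/day.
Total K = 113 + 106 = 219 DD.
Total duration = 219 / 9.9 = 22.121 ≈ 22.1 days.

22.1 days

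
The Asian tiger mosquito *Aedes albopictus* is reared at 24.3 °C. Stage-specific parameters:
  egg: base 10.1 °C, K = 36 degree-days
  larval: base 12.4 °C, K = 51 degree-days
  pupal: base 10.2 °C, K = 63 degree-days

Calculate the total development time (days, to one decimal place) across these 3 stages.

egg: 36 / (24.3 − 10.1) = 36 / 14.2 = 2.535 d.
larval: 51 / (24.3 − 12.4) = 51 / 11.9 = 4.286 d.
pupal: 63 / (24.3 − 10.2) = 63 / 14.1 = 4.468 d.
Sum = 11.289 ≈ 11.3 days.

11.3 days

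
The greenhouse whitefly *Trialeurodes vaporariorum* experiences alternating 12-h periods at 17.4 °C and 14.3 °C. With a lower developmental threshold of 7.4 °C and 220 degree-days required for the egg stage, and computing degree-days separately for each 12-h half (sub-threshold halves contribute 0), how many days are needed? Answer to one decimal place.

Day half: max(0, 17.4 − 7.4) × 0.5 = 10.0 × 0.5 = 5.00 DD.
Night half: max(0, 14.3 − 7.4) × 0.5 = 6.9 × 0.5 = 3.45 DD.
Per 24 h: 8.45 DD/day.
Duration = 220 / 8.45 = 26.036 ≈ 26.0 days.

26.0 days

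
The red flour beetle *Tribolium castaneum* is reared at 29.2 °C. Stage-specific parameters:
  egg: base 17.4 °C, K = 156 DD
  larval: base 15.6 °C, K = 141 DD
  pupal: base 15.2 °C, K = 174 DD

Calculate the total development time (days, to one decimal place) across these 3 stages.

egg: 156 / (29.2 − 17.4) = 156 / 11.8 = 13.220 d.
larval: 141 / (29.2 − 15.6) = 141 / 13.6 = 10.368 d.
pupal: 174 / (29.2 − 15.2) = 174 / 14.0 = 12.429 d.
Sum = 36.017 ≈ 36.0 days.

36.0 days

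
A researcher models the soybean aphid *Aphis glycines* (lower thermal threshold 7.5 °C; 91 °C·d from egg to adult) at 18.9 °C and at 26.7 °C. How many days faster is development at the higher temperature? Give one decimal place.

At 18.9 °C: 91 / (18.9 − 7.5) = 91 / 11.4 = 7.982 d.
At 26.7 °C: 91 / (26.7 − 7.5) = 91 / 19.2 = 4.740 d.
Difference = |7.982 − 4.740| = 3.243 ≈ 3.2 days.

3.2 days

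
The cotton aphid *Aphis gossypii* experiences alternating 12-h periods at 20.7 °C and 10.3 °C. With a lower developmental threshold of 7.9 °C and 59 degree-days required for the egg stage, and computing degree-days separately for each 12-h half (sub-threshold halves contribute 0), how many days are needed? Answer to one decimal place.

7.8 days

Day half: max(0, 20.7 − 7.9) × 0.5 = 12.8 × 0.5 = 6.40 DD.
Night half: max(0, 10.3 − 7.9) × 0.5 = 2.4 × 0.5 = 1.20 DD.
Per 24 h: 7.60 DD/day.
Duration = 59 / 7.60 = 7.763 ≈ 7.8 days.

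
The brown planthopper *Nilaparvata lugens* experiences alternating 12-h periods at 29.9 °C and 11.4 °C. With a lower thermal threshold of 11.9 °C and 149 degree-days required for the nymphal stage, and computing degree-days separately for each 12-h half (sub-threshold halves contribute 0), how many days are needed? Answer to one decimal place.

16.6 days

Day half: max(0, 29.9 − 11.9) × 0.5 = 18.0 × 0.5 = 9.00 DD.
Night half: max(0, 11.4 − 11.9) × 0.5 = 0.0 × 0.5 = 0.00 DD.
Per 24 h: 9.00 DD/day.
Duration = 149 / 9.00 = 16.556 ≈ 16.6 days.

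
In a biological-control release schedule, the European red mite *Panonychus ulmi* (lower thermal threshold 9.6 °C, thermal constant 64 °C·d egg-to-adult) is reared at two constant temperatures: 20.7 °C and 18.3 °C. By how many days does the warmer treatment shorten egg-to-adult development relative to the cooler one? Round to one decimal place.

1.6 days

At 20.7 °C: 64 / (20.7 − 9.6) = 64 / 11.1 = 5.766 d.
At 18.3 °C: 64 / (18.3 − 9.6) = 64 / 8.7 = 7.356 d.
Difference = |5.766 − 7.356| = 1.591 ≈ 1.6 days.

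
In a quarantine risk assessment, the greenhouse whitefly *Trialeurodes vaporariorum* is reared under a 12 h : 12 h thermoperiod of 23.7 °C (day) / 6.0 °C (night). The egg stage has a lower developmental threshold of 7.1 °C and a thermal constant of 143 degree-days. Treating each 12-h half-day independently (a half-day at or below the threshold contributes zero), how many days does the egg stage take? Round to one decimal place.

17.2 days

Day half: max(0, 23.7 − 7.1) × 0.5 = 16.6 × 0.5 = 8.30 DD.
Night half: max(0, 6.0 − 7.1) × 0.5 = 0.0 × 0.5 = 0.00 DD.
Per 24 h: 8.30 DD/day.
Duration = 143 / 8.30 = 17.229 ≈ 17.2 days.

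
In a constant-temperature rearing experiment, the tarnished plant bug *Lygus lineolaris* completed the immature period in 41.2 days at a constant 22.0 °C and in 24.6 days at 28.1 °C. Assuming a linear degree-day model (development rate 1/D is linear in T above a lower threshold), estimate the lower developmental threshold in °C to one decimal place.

Under the model K = D·(T − T_b), so D₁·(T₁ − T_b) = D₂·(T₂ − T_b).
41.2·(22.0 − T_b) = 24.6·(28.1 − T_b)
T_b = (41.2·22.0 − 24.6·28.1) / (41.2 − 24.6) = 215.14 / 16.6 = 12.960 °C ≈ 13.0 °C.

13.0 °C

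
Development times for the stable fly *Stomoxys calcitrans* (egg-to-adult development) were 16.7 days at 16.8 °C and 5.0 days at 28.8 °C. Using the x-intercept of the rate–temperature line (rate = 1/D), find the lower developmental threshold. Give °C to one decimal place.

11.7 °C

Linear rate model ⇒ the product D·(T − T_b) is constant across temperatures.
16.7·(16.8 − T_b) = 5.0·(28.8 − T_b)
T_b = (16.7·16.8 − 5.0·28.8) / (16.7 − 5.0) = 136.56 / 11.7 = 11.672 °C ≈ 11.7 °C.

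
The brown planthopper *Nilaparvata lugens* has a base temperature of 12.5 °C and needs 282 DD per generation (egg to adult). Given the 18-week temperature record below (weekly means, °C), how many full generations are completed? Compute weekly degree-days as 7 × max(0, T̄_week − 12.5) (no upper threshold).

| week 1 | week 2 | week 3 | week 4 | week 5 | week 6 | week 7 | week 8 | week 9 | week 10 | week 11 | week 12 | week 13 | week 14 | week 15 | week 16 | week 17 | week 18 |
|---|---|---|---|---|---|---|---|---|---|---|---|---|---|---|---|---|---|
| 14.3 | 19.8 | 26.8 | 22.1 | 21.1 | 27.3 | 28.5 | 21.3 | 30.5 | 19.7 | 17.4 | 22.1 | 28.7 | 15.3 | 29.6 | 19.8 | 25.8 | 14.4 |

Weekly DD (7 × max(0, T̄ − 12.5)): 12.6, 51.1, 100.1, 67.2, 60.2, 103.6, 112.0, 61.6, 126.0, 50.4, 34.3, 67.2, 113.4, 19.6, 119.7, 51.1, 93.1, 13.3.
Season total = 1256.5 DD.
Complete generations = ⌊1256.5 / 282⌋ = 4.

4 generations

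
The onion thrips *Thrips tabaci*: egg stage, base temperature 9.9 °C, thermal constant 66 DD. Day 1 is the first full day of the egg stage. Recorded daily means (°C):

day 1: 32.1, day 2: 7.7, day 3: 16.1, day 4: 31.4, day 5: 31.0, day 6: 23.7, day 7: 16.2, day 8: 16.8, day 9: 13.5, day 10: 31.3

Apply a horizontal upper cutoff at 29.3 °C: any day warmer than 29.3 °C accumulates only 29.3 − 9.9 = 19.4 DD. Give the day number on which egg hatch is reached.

Daily DD above 9.9 °C (capped at 19.4): 19.4, 0.0, 6.2, 19.4, 19.4, 13.8, 6.3, 6.9, 3.6, 19.4.
Cumulative: 19.4, 19.4, 25.6, 45.0, 64.4, 78.2, 84.5, 91.4, 95.0, 114.4.
The total first reaches 66 DD on day 6.

day 6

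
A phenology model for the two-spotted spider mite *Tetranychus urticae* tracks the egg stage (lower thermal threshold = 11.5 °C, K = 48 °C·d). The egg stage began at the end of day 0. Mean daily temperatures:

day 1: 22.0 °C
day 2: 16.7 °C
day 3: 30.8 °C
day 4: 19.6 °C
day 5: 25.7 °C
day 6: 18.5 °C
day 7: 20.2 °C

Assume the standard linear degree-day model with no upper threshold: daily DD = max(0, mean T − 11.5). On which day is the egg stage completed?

Daily DD above 11.5 °C: 10.5, 5.2, 19.3, 8.1, 14.2, 7.0, 8.7.
Cumulative: 10.5, 15.7, 35.0, 43.1, 57.3, 64.3, 73.0.
The total first reaches 48 DD on day 5.

day 5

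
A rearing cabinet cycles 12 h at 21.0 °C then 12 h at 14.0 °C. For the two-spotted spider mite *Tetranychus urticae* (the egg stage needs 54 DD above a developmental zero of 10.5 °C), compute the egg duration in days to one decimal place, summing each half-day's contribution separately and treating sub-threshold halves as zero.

7.7 days

Day half: max(0, 21.0 − 10.5) × 0.5 = 10.5 × 0.5 = 5.25 DD.
Night half: max(0, 14.0 − 10.5) × 0.5 = 3.5 × 0.5 = 1.75 DD.
Per 24 h: 7.00 DD/day.
Duration = 54 / 7.00 = 7.714 ≈ 7.7 days.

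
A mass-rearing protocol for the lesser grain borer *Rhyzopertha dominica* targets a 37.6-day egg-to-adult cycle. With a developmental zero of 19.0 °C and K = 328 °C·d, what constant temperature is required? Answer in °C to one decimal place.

Required daily accumulation = 328 / 37.6 = 8.723 DD/day.
T = T_base + 8.723 = 19.0 + 8.723 = 27.723 ≈ 27.7 °C.

27.7 °C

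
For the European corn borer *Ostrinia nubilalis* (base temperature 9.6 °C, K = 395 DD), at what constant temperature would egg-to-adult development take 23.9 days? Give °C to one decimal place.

26.1 °C

Required daily accumulation = 395 / 23.9 = 16.527 DD/day.
T = T_base + 16.527 = 9.6 + 16.527 = 26.127 ≈ 26.1 °C.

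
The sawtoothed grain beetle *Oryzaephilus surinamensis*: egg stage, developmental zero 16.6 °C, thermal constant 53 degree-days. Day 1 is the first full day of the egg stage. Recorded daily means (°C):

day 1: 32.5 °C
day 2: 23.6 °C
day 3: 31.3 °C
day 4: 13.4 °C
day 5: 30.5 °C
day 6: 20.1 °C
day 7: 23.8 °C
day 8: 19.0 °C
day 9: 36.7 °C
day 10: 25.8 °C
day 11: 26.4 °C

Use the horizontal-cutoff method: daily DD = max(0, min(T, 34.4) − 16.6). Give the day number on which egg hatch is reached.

Daily DD above 16.6 °C (capped at 17.8): 15.9, 7.0, 14.7, 0.0, 13.9, 3.5, 7.2, 2.4, 17.8, 9.2, 9.8.
Cumulative: 15.9, 22.9, 37.6, 37.6, 51.5, 55.0, 62.2, 64.6, 82.4, 91.6, 101.4.
The total first reaches 53 DD on day 6.

day 6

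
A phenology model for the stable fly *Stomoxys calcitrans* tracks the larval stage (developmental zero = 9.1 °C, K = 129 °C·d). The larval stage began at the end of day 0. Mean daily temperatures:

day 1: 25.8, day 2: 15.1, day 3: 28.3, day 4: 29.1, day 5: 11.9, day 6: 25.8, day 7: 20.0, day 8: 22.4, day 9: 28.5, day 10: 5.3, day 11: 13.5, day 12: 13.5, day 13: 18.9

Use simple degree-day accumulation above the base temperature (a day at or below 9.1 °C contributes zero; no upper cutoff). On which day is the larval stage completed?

day 11

Daily DD above 9.1 °C: 16.7, 6.0, 19.2, 20.0, 2.8, 16.7, 10.9, 13.3, 19.4, 0.0, 4.4, 4.4, 9.8.
Cumulative: 16.7, 22.7, 41.9, 61.9, 64.7, 81.4, 92.3, 105.6, 125.0, 125.0, 129.4, 133.8, 143.6.
The total first reaches 129 DD on day 11.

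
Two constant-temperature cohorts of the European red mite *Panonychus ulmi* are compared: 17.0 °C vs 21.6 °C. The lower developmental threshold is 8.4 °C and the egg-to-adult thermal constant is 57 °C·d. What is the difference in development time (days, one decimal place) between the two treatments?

At 17.0 °C: 57 / (17.0 − 8.4) = 57 / 8.6 = 6.628 d.
At 21.6 °C: 57 / (21.6 − 8.4) = 57 / 13.2 = 4.318 d.
Difference = |6.628 − 4.318| = 2.310 ≈ 2.3 days.

2.3 days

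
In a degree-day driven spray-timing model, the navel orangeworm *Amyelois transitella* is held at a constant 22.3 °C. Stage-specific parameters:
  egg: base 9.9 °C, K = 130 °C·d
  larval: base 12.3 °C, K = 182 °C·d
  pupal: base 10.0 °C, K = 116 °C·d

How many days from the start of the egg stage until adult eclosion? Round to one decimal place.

38.1 days

egg: 130 / (22.3 − 9.9) = 130 / 12.4 = 10.484 d.
larval: 182 / (22.3 − 12.3) = 182 / 10.0 = 18.200 d.
pupal: 116 / (22.3 − 10.0) = 116 / 12.3 = 9.431 d.
Sum = 38.115 ≈ 38.1 days.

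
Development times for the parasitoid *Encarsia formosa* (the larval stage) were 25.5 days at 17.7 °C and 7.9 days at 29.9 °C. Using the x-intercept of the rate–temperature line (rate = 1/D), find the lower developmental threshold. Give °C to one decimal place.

12.2 °C

Linear rate model ⇒ the product D·(T − T_b) is constant across temperatures.
25.5·(17.7 − T_b) = 7.9·(29.9 − T_b)
T_b = (25.5·17.7 − 7.9·29.9) / (25.5 − 7.9) = 215.14 / 17.6 = 12.224 °C ≈ 12.2 °C.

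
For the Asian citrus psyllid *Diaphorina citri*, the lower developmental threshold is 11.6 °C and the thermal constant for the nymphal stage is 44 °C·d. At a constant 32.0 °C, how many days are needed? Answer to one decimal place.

Daily accumulation = 32.0 − 11.6 = 20.4 DD/day.
Duration = 44 / 20.4 = 2.157 ≈ 2.2 days.

2.2 days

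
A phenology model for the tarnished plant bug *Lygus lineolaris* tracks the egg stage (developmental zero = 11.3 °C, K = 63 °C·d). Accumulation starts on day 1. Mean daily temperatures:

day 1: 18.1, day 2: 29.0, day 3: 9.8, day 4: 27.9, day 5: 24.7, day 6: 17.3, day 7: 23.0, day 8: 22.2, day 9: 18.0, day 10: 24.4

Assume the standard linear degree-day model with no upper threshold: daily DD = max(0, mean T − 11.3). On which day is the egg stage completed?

day 7

Daily DD above 11.3 °C: 6.8, 17.7, 0.0, 16.6, 13.4, 6.0, 11.7, 10.9, 6.7, 13.1.
Cumulative: 6.8, 24.5, 24.5, 41.1, 54.5, 60.5, 72.2, 83.1, 89.8, 102.9.
The total first reaches 63 DD on day 7.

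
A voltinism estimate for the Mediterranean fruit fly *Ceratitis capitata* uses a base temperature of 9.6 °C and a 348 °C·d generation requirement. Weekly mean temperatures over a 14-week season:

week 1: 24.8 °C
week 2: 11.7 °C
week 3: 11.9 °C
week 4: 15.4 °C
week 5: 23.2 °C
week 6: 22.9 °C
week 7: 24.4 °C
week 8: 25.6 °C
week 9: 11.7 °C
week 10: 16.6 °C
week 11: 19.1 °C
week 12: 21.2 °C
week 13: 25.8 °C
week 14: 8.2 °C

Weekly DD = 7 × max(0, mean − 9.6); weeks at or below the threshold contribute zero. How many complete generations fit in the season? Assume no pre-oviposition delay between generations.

2 generations

Weekly DD (7 × max(0, T̄ − 9.6)): 106.4, 14.7, 16.1, 40.6, 95.2, 93.1, 103.6, 112.0, 14.7, 49.0, 66.5, 81.2, 113.4, 0.0.
Season total = 906.5 DD.
Complete generations = ⌊906.5 / 348⌋ = 2.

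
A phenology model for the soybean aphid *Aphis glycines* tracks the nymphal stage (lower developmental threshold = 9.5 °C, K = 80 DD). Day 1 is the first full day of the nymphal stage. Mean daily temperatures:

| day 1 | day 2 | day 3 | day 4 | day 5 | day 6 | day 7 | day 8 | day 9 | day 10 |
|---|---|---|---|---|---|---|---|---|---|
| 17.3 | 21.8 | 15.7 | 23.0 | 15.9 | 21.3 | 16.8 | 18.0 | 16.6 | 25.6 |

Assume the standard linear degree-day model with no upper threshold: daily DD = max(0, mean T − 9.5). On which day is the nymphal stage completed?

Daily DD above 9.5 °C: 7.8, 12.3, 6.2, 13.5, 6.4, 11.8, 7.3, 8.5, 7.1, 16.1.
Cumulative: 7.8, 20.1, 26.3, 39.8, 46.2, 58.0, 65.3, 73.8, 80.9, 97.0.
The total first reaches 80 DD on day 9.

day 9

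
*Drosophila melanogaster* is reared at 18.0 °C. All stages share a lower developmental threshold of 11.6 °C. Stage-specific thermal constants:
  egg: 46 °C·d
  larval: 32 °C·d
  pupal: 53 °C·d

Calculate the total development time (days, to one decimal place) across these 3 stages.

20.5 days

Daily accumulation at 18.0 °C = 18.0 − 11.6 = 6.4 DD/day.
Total K = 46 + 32 + 53 = 131 DD.
Total duration = 131 / 6.4 = 20.469 ≈ 20.5 days.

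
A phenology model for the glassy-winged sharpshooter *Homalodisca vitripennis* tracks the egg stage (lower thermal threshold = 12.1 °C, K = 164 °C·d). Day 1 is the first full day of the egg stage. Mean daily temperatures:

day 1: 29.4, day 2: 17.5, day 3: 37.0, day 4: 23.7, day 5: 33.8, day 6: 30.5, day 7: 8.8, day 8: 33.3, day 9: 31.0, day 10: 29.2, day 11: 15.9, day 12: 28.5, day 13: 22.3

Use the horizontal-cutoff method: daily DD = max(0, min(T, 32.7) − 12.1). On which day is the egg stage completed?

Daily DD above 12.1 °C (capped at 20.6): 17.3, 5.4, 20.6, 11.6, 20.6, 18.4, 0.0, 20.6, 18.9, 17.1, 3.8, 16.4, 10.2.
Cumulative: 17.3, 22.7, 43.3, 54.9, 75.5, 93.9, 93.9, 114.5, 133.4, 150.5, 154.3, 170.7, 180.9.
The total first reaches 164 DD on day 12.

day 12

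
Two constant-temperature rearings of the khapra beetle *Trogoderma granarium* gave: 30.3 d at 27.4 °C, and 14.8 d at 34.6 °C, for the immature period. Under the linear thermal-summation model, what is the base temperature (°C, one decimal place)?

Linear rate model ⇒ the product D·(T − T_b) is constant across temperatures.
30.3·(27.4 − T_b) = 14.8·(34.6 − T_b)
T_b = (30.3·27.4 − 14.8·34.6) / (30.3 − 14.8) = 318.14 / 15.5 = 20.525 °C ≈ 20.5 °C.

20.5 °C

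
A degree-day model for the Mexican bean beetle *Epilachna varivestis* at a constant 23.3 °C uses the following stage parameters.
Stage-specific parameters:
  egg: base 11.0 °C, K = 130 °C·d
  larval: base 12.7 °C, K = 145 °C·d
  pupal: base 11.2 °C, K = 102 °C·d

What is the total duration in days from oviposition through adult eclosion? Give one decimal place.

32.7 days

egg: 130 / (23.3 − 11.0) = 130 / 12.3 = 10.569 d.
larval: 145 / (23.3 − 12.7) = 145 / 10.6 = 13.679 d.
pupal: 102 / (23.3 − 11.2) = 102 / 12.1 = 8.430 d.
Sum = 32.678 ≈ 32.7 days.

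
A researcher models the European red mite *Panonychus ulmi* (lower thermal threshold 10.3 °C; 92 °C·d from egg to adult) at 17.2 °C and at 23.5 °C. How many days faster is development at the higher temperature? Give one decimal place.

6.4 days

At 17.2 °C: 92 / (17.2 − 10.3) = 92 / 6.9 = 13.333 d.
At 23.5 °C: 92 / (23.5 − 10.3) = 92 / 13.2 = 6.970 d.
Difference = |13.333 − 6.970| = 6.364 ≈ 6.4 days.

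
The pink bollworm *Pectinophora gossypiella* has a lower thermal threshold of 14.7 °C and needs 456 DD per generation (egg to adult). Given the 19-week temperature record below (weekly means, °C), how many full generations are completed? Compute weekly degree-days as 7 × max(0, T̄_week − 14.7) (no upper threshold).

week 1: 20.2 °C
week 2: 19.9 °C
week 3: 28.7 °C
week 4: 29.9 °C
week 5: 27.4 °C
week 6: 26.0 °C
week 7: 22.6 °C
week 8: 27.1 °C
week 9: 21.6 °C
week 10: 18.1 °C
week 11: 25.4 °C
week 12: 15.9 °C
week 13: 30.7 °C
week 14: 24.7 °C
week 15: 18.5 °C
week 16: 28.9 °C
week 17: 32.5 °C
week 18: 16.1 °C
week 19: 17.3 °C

2 generations

Weekly DD (7 × max(0, T̄ − 14.7)): 38.5, 36.4, 98.0, 106.4, 88.9, 79.1, 55.3, 86.8, 48.3, 23.8, 74.9, 8.4, 112.0, 70.0, 26.6, 99.4, 124.6, 9.8, 18.2.
Season total = 1205.4 DD.
Complete generations = ⌊1205.4 / 456⌋ = 2.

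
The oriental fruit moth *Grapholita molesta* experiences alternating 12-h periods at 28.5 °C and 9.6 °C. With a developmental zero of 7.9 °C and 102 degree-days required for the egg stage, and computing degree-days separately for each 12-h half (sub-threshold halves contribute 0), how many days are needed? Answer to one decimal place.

Day half: max(0, 28.5 − 7.9) × 0.5 = 20.6 × 0.5 = 10.30 DD.
Night half: max(0, 9.6 − 7.9) × 0.5 = 1.7 × 0.5 = 0.85 DD.
Per 24 h: 11.15 DD/day.
Duration = 102 / 11.15 = 9.148 ≈ 9.1 days.

9.1 days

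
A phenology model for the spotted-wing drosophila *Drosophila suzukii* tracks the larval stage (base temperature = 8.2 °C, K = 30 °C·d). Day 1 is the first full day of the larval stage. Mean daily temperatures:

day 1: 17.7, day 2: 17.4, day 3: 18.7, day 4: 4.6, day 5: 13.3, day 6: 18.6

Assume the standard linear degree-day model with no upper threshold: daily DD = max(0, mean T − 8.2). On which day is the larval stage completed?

day 5

Daily DD above 8.2 °C: 9.5, 9.2, 10.5, 0.0, 5.1, 10.4.
Cumulative: 9.5, 18.7, 29.2, 29.2, 34.3, 44.7.
The total first reaches 30 DD on day 5.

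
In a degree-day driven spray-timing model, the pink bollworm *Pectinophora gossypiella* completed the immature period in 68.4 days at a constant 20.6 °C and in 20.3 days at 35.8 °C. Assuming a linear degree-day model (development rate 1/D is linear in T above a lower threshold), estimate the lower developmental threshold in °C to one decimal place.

Linear rate model ⇒ the product D·(T − T_b) is constant across temperatures.
68.4·(20.6 − T_b) = 20.3·(35.8 − T_b)
T_b = (68.4·20.6 − 20.3·35.8) / (68.4 − 20.3) = 682.30 / 48.1 = 14.185 °C ≈ 14.2 °C.

14.2 °C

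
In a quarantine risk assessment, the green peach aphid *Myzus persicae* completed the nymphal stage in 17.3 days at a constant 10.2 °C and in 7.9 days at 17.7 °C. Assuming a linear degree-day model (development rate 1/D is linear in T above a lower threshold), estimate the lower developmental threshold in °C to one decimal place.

Equal thermal constants: D₁(T₁ − T_b) = D₂(T₂ − T_b).
17.3·(10.2 − T_b) = 7.9·(17.7 − T_b)
T_b = (17.3·10.2 − 7.9·17.7) / (17.3 − 7.9) = 36.63 / 9.4 = 3.897 °C ≈ 3.9 °C.

3.9 °C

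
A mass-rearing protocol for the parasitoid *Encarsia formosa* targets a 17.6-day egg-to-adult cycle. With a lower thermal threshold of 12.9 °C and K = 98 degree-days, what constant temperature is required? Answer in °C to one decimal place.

Required daily accumulation = 98 / 17.6 = 5.568 DD/day.
T = T_base + 5.568 = 12.9 + 5.568 = 18.468 ≈ 18.5 °C.

18.5 °C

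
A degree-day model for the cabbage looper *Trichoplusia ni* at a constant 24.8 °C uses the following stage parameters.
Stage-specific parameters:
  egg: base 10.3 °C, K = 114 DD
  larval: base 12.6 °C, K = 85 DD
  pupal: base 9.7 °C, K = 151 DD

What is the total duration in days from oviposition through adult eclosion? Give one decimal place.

24.8 days

egg: 114 / (24.8 − 10.3) = 114 / 14.5 = 7.862 d.
larval: 85 / (24.8 − 12.6) = 85 / 12.2 = 6.967 d.
pupal: 151 / (24.8 − 9.7) = 151 / 15.1 = 10.000 d.
Sum = 24.829 ≈ 24.8 days.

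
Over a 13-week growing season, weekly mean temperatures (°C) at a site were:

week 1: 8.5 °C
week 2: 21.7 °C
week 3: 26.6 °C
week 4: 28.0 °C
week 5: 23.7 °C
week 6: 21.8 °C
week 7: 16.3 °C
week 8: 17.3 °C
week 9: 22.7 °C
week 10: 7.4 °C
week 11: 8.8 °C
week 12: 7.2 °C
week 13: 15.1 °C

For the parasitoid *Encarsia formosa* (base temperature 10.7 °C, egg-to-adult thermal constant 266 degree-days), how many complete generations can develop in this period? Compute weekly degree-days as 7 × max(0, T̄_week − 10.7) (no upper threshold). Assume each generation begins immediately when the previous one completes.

Weekly DD (7 × max(0, T̄ − 10.7)): 0.0, 77.0, 111.3, 121.1, 91.0, 77.7, 39.2, 46.2, 84.0, 0.0, 0.0, 0.0, 30.8.
Season total = 678.3 DD.
Complete generations = ⌊678.3 / 266⌋ = 2.

2 generations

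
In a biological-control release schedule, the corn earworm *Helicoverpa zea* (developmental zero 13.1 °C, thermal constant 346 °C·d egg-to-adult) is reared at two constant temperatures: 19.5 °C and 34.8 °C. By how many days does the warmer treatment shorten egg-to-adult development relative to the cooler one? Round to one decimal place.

38.1 days

At 19.5 °C: 346 / (19.5 − 13.1) = 346 / 6.4 = 54.062 d.
At 34.8 °C: 346 / (34.8 − 13.1) = 346 / 21.7 = 15.945 d.
Difference = |54.062 − 15.945| = 38.118 ≈ 38.1 days.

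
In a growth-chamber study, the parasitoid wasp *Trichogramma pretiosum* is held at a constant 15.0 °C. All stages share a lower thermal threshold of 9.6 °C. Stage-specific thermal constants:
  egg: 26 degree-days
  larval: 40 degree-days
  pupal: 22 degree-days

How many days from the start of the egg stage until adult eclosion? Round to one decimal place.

16.3 days

Daily accumulation at 15.0 °C = 15.0 − 9.6 = 5.4 DD/day.
Total K = 26 + 40 + 22 = 88 DD.
Total duration = 88 / 5.4 = 16.296 ≈ 16.3 days.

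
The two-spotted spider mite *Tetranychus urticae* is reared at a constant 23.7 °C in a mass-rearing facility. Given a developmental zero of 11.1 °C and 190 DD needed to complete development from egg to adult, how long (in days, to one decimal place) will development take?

15.1 days

Daily accumulation = 23.7 − 11.1 = 12.6 DD/day.
Duration = 190 / 12.6 = 15.079 ≈ 15.1 days.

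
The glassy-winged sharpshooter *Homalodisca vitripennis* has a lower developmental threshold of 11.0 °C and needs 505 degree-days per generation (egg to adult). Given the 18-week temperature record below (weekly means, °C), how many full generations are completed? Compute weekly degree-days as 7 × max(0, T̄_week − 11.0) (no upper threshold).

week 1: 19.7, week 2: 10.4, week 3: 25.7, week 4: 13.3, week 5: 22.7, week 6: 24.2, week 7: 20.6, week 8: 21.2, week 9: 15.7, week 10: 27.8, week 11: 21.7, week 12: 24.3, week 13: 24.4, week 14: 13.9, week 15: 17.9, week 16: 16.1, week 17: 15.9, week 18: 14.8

2 generations

Weekly DD (7 × max(0, T̄ − 11.0)): 60.9, 0.0, 102.9, 16.1, 81.9, 92.4, 67.2, 71.4, 32.9, 117.6, 74.9, 93.1, 93.8, 20.3, 48.3, 35.7, 34.3, 26.6.
Season total = 1070.3 DD.
Complete generations = ⌊1070.3 / 505⌋ = 2.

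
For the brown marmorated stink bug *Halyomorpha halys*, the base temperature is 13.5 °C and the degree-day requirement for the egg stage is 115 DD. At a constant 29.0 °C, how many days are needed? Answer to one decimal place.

Daily accumulation = 29.0 − 13.5 = 15.5 DD/day.
Duration = 115 / 15.5 = 7.419 ≈ 7.4 days.

7.4 days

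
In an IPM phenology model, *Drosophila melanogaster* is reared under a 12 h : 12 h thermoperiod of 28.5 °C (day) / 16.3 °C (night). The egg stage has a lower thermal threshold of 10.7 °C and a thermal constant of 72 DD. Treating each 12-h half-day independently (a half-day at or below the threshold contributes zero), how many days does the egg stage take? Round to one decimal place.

Day half: max(0, 28.5 − 10.7) × 0.5 = 17.8 × 0.5 = 8.90 DD.
Night half: max(0, 16.3 − 10.7) × 0.5 = 5.6 × 0.5 = 2.80 DD.
Per 24 h: 11.70 DD/day.
Duration = 72 / 11.70 = 6.154 ≈ 6.2 days.

6.2 days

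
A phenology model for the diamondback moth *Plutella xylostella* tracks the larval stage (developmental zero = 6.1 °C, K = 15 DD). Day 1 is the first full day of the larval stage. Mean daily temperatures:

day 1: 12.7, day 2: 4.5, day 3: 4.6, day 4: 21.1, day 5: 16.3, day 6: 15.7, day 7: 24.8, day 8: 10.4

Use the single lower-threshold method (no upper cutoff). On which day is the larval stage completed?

day 4

Daily DD above 6.1 °C: 6.6, 0.0, 0.0, 15.0, 10.2, 9.6, 18.7, 4.3.
Cumulative: 6.6, 6.6, 6.6, 21.6, 31.8, 41.4, 60.1, 64.4.
The total first reaches 15 DD on day 4.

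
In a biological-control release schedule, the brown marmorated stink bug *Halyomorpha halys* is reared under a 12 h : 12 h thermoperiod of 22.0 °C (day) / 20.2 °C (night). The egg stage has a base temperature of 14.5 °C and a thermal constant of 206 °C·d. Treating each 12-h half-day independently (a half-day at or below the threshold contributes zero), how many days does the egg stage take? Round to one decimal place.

Day half: max(0, 22.0 − 14.5) × 0.5 = 7.5 × 0.5 = 3.75 DD.
Night half: max(0, 20.2 − 14.5) × 0.5 = 5.7 × 0.5 = 2.85 DD.
Per 24 h: 6.60 DD/day.
Duration = 206 / 6.60 = 31.212 ≈ 31.2 days.

31.2 days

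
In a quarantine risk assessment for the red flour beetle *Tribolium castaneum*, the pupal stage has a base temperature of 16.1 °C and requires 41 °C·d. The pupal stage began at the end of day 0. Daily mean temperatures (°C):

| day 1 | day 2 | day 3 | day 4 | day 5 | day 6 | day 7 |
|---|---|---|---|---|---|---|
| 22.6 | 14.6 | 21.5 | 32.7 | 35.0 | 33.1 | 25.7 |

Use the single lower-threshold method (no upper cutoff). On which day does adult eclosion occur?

Daily DD above 16.1 °C: 6.5, 0.0, 5.4, 16.6, 18.9, 17.0, 9.6.
Cumulative: 6.5, 6.5, 11.9, 28.5, 47.4, 64.4, 74.0.
The total first reaches 41 DD on day 5.

day 5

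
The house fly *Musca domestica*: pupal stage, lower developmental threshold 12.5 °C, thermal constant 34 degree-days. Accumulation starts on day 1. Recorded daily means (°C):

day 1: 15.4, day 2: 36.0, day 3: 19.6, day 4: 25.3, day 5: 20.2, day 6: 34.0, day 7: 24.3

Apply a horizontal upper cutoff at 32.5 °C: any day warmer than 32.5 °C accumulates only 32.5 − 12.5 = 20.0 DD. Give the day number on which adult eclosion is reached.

day 4

Daily DD above 12.5 °C (capped at 20.0): 2.9, 20.0, 7.1, 12.8, 7.7, 20.0, 11.8.
Cumulative: 2.9, 22.9, 30.0, 42.8, 50.5, 70.5, 82.3.
The total first reaches 34 DD on day 4.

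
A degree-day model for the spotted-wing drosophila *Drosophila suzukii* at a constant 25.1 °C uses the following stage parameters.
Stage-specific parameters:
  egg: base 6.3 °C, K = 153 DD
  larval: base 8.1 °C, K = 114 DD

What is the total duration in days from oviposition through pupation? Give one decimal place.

14.8 days

egg: 153 / (25.1 − 6.3) = 153 / 18.8 = 8.138 d.
larval: 114 / (25.1 − 8.1) = 114 / 17.0 = 6.706 d.
Sum = 14.844 ≈ 14.8 days.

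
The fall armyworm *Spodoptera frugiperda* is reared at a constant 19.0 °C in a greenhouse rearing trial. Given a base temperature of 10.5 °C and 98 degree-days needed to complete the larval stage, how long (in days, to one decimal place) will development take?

Daily accumulation = 19.0 − 10.5 = 8.5 DD/day.
Duration = 98 / 8.5 = 11.529 ≈ 11.5 days.

11.5 days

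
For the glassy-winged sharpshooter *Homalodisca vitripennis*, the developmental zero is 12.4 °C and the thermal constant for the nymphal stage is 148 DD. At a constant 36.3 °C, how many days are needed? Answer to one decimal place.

Daily accumulation = 36.3 − 12.4 = 23.9 DD/day.
Duration = 148 / 23.9 = 6.192 ≈ 6.2 days.

6.2 days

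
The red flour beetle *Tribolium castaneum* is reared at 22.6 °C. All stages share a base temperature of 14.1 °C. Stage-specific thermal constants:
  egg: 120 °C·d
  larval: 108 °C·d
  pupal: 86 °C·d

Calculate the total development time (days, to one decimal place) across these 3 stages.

Daily accumulation at 22.6 °C = 22.6 − 14.1 = 8.5 DD/day.
Total K = 120 + 108 + 86 = 314 DD.
Total duration = 314 / 8.5 = 36.941 ≈ 36.9 days.

36.9 days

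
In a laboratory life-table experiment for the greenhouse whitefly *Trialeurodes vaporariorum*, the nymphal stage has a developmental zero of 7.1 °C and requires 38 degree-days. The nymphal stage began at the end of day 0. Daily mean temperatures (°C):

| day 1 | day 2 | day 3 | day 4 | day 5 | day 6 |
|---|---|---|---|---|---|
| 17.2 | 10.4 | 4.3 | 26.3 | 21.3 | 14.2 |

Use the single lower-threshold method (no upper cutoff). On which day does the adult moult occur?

day 5

Daily DD above 7.1 °C: 10.1, 3.3, 0.0, 19.2, 14.2, 7.1.
Cumulative: 10.1, 13.4, 13.4, 32.6, 46.8, 53.9.
The total first reaches 38 DD on day 5.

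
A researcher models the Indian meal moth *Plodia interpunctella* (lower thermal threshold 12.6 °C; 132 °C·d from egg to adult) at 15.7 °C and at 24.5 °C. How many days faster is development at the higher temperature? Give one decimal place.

At 15.7 °C: 132 / (15.7 − 12.6) = 132 / 3.1 = 42.581 d.
At 24.5 °C: 132 / (24.5 − 12.6) = 132 / 11.9 = 11.092 d.
Difference = |42.581 − 11.092| = 31.488 ≈ 31.5 days.

31.5 days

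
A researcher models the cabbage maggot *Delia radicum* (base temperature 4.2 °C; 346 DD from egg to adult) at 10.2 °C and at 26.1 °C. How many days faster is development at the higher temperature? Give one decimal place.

41.9 days

At 10.2 °C: 346 / (10.2 − 4.2) = 346 / 6.0 = 57.667 d.
At 26.1 °C: 346 / (26.1 − 4.2) = 346 / 21.9 = 15.799 d.
Difference = |57.667 − 15.799| = 41.868 ≈ 41.9 days.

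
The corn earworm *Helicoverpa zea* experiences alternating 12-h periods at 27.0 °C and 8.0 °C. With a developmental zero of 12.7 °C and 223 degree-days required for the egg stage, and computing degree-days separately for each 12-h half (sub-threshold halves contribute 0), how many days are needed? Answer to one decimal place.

31.2 days

Day half: max(0, 27.0 − 12.7) × 0.5 = 14.3 × 0.5 = 7.15 DD.
Night half: max(0, 8.0 − 12.7) × 0.5 = 0.0 × 0.5 = 0.00 DD.
Per 24 h: 7.15 DD/day.
Duration = 223 / 7.15 = 31.189 ≈ 31.2 days.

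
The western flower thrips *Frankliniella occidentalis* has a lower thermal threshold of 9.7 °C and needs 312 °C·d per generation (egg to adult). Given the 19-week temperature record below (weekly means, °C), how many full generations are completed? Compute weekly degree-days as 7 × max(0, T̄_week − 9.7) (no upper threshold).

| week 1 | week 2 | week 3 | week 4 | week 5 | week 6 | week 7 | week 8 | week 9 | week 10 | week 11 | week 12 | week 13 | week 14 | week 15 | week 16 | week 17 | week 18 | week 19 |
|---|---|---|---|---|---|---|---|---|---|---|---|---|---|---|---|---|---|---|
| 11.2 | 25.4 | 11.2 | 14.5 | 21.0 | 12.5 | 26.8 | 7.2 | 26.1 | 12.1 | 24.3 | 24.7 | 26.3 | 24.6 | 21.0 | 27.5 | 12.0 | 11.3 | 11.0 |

Weekly DD (7 × max(0, T̄ − 9.7)): 10.5, 109.9, 10.5, 33.6, 79.1, 19.6, 119.7, 0.0, 114.8, 16.8, 102.2, 105.0, 116.2, 104.3, 79.1, 124.6, 16.1, 11.2, 9.1.
Season total = 1182.3 DD.
Complete generations = ⌊1182.3 / 312⌋ = 3.

3 generations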